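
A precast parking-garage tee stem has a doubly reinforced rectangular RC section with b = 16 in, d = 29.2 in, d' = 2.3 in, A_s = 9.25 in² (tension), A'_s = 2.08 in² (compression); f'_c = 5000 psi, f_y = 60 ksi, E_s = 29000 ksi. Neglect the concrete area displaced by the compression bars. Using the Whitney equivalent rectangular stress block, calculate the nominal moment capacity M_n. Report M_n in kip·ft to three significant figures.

Assume both steels yield.
a = (A_s − A'_s) f_y/(0.85 f'_c b) = (9.25 − 2.08) × 60/(0.85 × 5 × 16) = 6.326 in.
c = a/β₁ = 6.326/0.8 = 7.908 in; ε'_s = 0.003(c − d')/c = 0.0021 ≥ ε_y = 0.0021, so the compression steel yields.
M_n = (A_s − A'_s) f_y (d − a/2) + A'_s f_y (d − d') = 430.2 × (29.2 − 3.163) + 124.8 × (29.2 − 2.3) = 11201.1 + 3357.1 = 14558.2 kip·in = 14558.2/12 = 1213.18 kip·ft.

M_n ≈ 1210 kip·ft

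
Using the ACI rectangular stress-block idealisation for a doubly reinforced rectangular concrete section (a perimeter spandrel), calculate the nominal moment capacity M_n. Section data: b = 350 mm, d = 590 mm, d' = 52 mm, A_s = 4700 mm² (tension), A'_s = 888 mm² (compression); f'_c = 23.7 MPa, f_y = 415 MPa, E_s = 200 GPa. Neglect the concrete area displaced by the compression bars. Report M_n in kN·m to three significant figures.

M_n ≈ 954 kN·m

Assume both tension and compression steel yield.
Net tension couple steel: A_s − A'_s = 3812 mm².
a = (A_s − A'_s) f_y / (0.85 f'_c b) = 1581980/(0.85 × 23.7 × 350) = 224.37 mm.
c = a/β₁ = 224.37/0.85 = 263.96 mm; ε'_s = 0.003(c − d')/c = 0.0024 ≥ f_y/E_s = 0.0021, so compression steel does yield.
M_n = (A_s − A'_s) f_y (d − a/2) + A'_s f_y (d − d') = [1581980 × (590 − 112.185) + 368520 × (590 − 52)] × 10⁻⁶ = 755.89 + 198.26 = 954.15 kN·m.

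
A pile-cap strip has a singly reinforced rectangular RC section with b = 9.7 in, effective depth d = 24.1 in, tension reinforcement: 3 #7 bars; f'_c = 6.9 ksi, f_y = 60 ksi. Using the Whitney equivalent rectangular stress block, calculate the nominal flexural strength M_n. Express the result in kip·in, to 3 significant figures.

A_s = 3 × 0.6 = 1.8 in².
T = A_s f_y = 1.8 × 60 = 108 kips.
a = T/(0.85 f'_c b) = 108/(0.85 × 6.9 × 9.7) = 1.898 in.
M_n = T(d − a/2) = 108 × (24.1 − 0.949) = 2500.3 kip·in.

M_n ≈ 2500 kip·in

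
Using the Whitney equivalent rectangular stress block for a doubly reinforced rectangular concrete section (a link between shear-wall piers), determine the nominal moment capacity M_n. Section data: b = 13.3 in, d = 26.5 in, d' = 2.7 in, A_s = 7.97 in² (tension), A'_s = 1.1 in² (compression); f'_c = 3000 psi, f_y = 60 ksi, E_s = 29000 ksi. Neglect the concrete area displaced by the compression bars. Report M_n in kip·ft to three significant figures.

Assume both steels yield.
a = (A_s − A'_s) f_y/(0.85 f'_c b) = (7.97 − 1.1) × 60/(0.85 × 3 × 13.3) = 12.154 in.
c = a/β₁ = 12.154/0.85 = 14.299 in; ε'_s = 0.003(c − d')/c = 0.0024 ≥ ε_y = 0.0021, so the compression steel yields.
M_n = (A_s − A'_s) f_y (d − a/2) + A'_s f_y (d − d') = 412.2 × (26.5 − 6.077) + 66 × (26.5 − 2.7) = 8418.4 + 1570.8 = 9989.2 kip·in = 9989.2/12 = 832.43 kip·ft.

M_n ≈ 832 kip·ft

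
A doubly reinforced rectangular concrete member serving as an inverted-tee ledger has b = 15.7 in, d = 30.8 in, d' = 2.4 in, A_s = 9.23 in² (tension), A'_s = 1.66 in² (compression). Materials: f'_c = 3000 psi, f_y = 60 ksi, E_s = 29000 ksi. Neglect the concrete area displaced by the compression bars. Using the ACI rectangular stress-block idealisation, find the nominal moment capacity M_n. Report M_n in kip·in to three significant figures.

M_n ≈ 14200 kip·in

Assume both steels yield.
a = (A_s − A'_s) f_y/(0.85 f'_c b) = (9.23 − 1.66) × 60/(0.85 × 3 × 15.7) = 11.345 in.
c = a/β₁ = 11.345/0.85 = 13.347 in; ε'_s = 0.003(c − d')/c = 0.0025 ≥ ε_y = 0.0021, so the compression steel yields.
M_n = (A_s − A'_s) f_y (d − a/2) + A'_s f_y (d − d') = 454.2 × (30.8 − 5.6725) + 99.6 × (30.8 − 2.4) = 11412.9 + 2828.6 = 14241.5 kip·in.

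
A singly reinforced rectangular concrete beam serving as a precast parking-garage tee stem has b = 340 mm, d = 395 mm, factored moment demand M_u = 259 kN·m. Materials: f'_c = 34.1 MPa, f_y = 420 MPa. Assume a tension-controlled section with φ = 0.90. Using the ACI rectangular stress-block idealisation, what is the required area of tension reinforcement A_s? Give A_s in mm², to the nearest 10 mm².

A_s ≈ 1940 mm²

M_n = M_u/φ = 259/0.90 = 287.778 kN·m.
With M_n = 0.85 f'_c a b (d − a/2), solve the quadratic for a:
a = d − √(d² − 2M_n/(0.85 f'_c b)) = 395 − √(395² − 2 × 287.778×10⁶/(0.85 × 34.1 × 340)) = 82.55 mm.
A_s = 0.85 f'_c a b / f_y = 0.85 × 34.1 × 82.55 × 340 / 420 = 1937.0 mm².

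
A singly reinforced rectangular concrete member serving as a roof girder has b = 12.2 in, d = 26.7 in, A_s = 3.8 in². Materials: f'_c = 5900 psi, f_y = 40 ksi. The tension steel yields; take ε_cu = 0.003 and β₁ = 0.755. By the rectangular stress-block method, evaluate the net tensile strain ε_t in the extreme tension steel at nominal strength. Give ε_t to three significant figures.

a = A_s f_y/(0.85 f'_c b) = 2.484 in.
β₁ = 0.755, so c = a/β₁ = 2.484/0.755 = 3.290 in.
From the linear strain diagram with ε_cu = 0.003: ε_t = 0.003 (d − c)/c = 0.003 × (26.7 − 3.290)/3.290 = 0.0213.
Since ε_t ≥ 0.005, the section is tension-controlled.

ε_t ≈ 0.0213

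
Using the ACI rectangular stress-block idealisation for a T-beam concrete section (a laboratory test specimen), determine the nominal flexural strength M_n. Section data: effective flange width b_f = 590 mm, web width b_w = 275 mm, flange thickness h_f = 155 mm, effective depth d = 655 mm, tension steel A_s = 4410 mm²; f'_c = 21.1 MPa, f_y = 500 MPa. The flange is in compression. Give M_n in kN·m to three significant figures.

Tension: T = A_s f_y = 4410 × 500 = 2205000 N.
Try a within the flange: a = T/(0.85 f'_c b_f) = 2205000/(0.85 × 21.1 × 590) = 208.38 mm.
a = 208.38 > h_f = 155 mm: the block extends into the web. Split into flange-overhang and web parts.
C_f = 0.85 f'_c (b_f − b_w) h_f = 0.85 × 21.1 × (590 − 275) × 155 = 875676 N.
Remaining web compression depth: a_w = (T − C_f)/(0.85 f'_c b_w) = (2205000 − 875676)/(0.85 × 21.1 × 275) = 269.52 mm.
M_n = C_f(d − h_f/2) + (T − C_f)(d − a_w/2) = 875676 × (655 − 77.5) + 1329324 × (655 − 134.76) = 505.70 + 691.57 = 1197.27 × 10⁶ N·mm.
M_n = 1197.27 kN·m.

M_n ≈ 1200 kN·m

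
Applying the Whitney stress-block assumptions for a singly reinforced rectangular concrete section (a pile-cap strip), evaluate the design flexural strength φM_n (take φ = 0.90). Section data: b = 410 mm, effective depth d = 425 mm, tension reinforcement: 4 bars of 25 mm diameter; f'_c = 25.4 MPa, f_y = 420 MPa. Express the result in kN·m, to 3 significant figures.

φM_n ≈ 281 kN·m

A_s = 4 × 491 = 1964 mm².
T = A_s f_y = 1964 × 420 = 824880 N = 824.88 kN.
From C = T: a = T/(0.85 f'_c b) = 824880/(0.85 × 25.4 × 410) = 93.19 mm.
M_n = T(d − a/2) = 824.88 kN × (425 − 46.595) mm = 312.14 kN·m.
φM_n = 0.90 × 312.14 = 280.93 kN·m.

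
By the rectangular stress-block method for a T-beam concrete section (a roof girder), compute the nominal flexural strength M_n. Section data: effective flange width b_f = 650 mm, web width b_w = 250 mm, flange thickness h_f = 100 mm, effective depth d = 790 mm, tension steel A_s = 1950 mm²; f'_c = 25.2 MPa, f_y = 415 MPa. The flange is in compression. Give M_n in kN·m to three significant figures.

M_n ≈ 616 kN·m

Tension: T = A_s f_y = 1950 × 415 = 809250 N.
Try a within the flange: a = T/(0.85 f'_c b_f) = 809250/(0.85 × 25.2 × 650) = 58.12 mm.
Since a = 58.12 ≤ h_f = 100 mm, the stress block lies entirely in the flange; analyse as a rectangular beam of width b_f.
M_n = T(d − a/2) = 809250 × (790 − 29.06) = 615.79 × 10⁶ N·mm.
M_n = 615.79 kN·m.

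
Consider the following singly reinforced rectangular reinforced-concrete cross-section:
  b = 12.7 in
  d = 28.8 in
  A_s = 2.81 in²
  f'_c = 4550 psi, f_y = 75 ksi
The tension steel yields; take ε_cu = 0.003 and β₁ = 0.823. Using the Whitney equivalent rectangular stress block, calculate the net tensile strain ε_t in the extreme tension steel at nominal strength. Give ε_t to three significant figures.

a = A_s f_y/(0.85 f'_c b) = 4.291 in.
β₁ = 0.823, so c = a/β₁ = 4.291/0.823 = 5.214 in.
From the linear strain diagram with ε_cu = 0.003: ε_t = 0.003 (d − c)/c = 0.003 × (28.8 − 5.214)/5.214 = 0.0136.
Since ε_t ≥ 0.005, the section is tension-controlled.

ε_t ≈ 0.0136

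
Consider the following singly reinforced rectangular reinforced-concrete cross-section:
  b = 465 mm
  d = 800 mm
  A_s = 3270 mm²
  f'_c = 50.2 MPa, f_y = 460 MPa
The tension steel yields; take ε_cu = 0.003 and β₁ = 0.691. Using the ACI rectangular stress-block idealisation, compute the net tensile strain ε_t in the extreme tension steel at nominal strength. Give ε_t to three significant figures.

a = A_s f_y/(0.85 f'_c b) = 75.81 mm.
β₁ = 0.691, so c = a/β₁ = 75.81/0.691 = 109.71 mm.
From the linear strain diagram with ε_cu = 0.003: ε_t = 0.003 (d − c)/c = 0.003 × (800 − 109.71)/109.71 = 0.0189.
Since ε_t ≥ 0.005, the section is tension-controlled.

ε_t ≈ 0.0189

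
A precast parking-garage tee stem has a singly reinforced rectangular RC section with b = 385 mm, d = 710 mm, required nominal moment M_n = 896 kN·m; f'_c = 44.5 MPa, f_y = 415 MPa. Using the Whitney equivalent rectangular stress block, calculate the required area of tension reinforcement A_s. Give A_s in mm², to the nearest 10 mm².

A_s ≈ 3250 mm²

With M_n = 0.85 f'_c a b (d − a/2), solve the quadratic for a:
a = d − √(d² − 2M_n/(0.85 f'_c b)) = 710 − √(710² − 2 × 896×10⁶/(0.85 × 44.5 × 385)) = 92.71 mm.
A_s = 0.85 f'_c a b / f_y = 0.85 × 44.5 × 92.71 × 385 / 415 = 3253.3 mm².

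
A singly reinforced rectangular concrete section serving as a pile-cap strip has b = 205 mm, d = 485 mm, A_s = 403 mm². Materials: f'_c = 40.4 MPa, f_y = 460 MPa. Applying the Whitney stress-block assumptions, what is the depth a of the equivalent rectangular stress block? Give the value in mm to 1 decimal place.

a ≈ 26.3 mm

T = A_s f_y = 403 × 460 = 185380 N = 185.38 kN.
Setting C = 0.85 f'_c a b equal to T: a = 185380/(0.85 × 40.4 × 205) = 26.3 mm.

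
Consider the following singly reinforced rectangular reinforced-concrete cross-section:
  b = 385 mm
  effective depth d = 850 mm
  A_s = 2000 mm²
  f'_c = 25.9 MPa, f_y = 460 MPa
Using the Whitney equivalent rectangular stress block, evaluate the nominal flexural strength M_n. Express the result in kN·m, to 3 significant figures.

M_n ≈ 732 kN·m

T = A_s f_y = 2000 × 460 = 920000 N = 920 kN.
From C = T: a = T/(0.85 f'_c b) = 920000/(0.85 × 25.9 × 385) = 108.54 mm.
M_n = T(d − a/2) = 920 kN × (850 − 54.27) mm = 732.07 kN·m.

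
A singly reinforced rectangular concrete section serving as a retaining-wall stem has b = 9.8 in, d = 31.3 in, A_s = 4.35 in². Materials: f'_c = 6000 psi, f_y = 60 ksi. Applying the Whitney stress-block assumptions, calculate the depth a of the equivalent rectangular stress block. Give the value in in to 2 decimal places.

T = A_s f_y = 4.35 × 60 = 261 kips.
a = T/(0.85 f'_c b) = 261/(0.85 × 6 × 9.8) = 5.22 in.

a ≈ 5.22 in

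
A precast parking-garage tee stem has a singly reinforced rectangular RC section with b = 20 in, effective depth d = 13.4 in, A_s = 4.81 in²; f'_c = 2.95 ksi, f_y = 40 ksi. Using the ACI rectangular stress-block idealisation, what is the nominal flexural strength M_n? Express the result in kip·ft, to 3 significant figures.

T = A_s f_y = 4.81 × 40 = 192.4 kips.
a = T/(0.85 f'_c b) = 192.4/(0.85 × 2.95 × 20) = 3.836 in.
M_n = T(d − a/2) = 192.4 × (13.4 − 1.918) = 2209.1 kip·in = 2209.1/12 = 184.09 kip·ft.

M_n ≈ 184 kip·ft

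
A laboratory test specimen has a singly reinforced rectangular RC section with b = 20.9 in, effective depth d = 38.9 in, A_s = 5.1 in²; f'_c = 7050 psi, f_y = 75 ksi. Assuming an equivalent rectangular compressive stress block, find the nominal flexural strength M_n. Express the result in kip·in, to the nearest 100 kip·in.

T = A_s f_y = 5.1 × 75 = 382.5 kips.
a = T/(0.85 f'_c b) = 382.5/(0.85 × 7.05 × 20.9) = 3.054 in.
M_n = T(d − a/2) = 382.5 × (38.9 − 1.527) = 14295.2 kip·in.

M_n ≈ 14300 kip·in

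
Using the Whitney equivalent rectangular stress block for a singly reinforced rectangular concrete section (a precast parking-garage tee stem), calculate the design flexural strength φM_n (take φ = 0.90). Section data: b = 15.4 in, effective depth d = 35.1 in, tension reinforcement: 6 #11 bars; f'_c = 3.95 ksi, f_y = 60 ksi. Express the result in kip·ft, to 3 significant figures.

A_s = 6 × 1.56 = 9.36 in².
T = A_s f_y = 9.36 × 60 = 561.6 kips.
a = T/(0.85 f'_c b) = 561.6/(0.85 × 3.95 × 15.4) = 10.862 in.
M_n = T(d − a/2) = 561.6 × (35.1 − 5.431) = 16662.1 kip·in = 16662.1/12 = 1388.51 kip·ft.
φM_n = 0.90 × 1388.51 = 1249.66 kip·ft.

φM_n ≈ 1250 kip·ft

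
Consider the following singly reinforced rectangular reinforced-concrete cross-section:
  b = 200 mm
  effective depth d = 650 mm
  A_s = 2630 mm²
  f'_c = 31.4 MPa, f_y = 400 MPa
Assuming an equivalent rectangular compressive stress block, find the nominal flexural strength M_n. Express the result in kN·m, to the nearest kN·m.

M_n ≈ 580 kN·m

T = A_s f_y = 2630 × 400 = 1052000 N = 1052 kN.
From C = T: a = T/(0.85 f'_c b) = 1052000/(0.85 × 31.4 × 200) = 197.08 mm.
M_n = T(d − a/2) = 1052 kN × (650 − 98.54) mm = 580.14 kN·m.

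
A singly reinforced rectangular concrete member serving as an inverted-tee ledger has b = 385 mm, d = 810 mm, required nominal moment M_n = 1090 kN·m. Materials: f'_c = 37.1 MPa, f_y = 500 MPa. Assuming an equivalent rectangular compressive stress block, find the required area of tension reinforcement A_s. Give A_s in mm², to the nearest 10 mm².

With M_n = 0.85 f'_c a b (d − a/2), solve the quadratic for a:
a = d − √(d² − 2M_n/(0.85 f'_c b)) = 810 − √(810² − 2 × 1090×10⁶/(0.85 × 37.1 × 385)) = 119.68 mm.
A_s = 0.85 f'_c a b / f_y = 0.85 × 37.1 × 119.68 × 385 / 500 = 2906.1 mm².

A_s ≈ 2910 mm²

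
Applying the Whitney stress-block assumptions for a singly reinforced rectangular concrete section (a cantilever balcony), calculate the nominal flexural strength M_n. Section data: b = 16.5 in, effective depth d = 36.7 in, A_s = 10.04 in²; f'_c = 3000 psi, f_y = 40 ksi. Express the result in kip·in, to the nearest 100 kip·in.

T = A_s f_y = 10.04 × 40 = 401.6 kips.
a = T/(0.85 f'_c b) = 401.6/(0.85 × 3 × 16.5) = 9.545 in.
M_n = T(d − a/2) = 401.6 × (36.7 − 4.7725) = 12822.1 kip·in.

M_n ≈ 12800 kip·in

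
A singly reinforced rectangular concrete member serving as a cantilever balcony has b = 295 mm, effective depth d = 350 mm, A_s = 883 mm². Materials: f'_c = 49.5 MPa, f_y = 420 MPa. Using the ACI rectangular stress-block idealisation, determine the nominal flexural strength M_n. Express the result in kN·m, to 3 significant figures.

T = A_s f_y = 883 × 420 = 370860 N = 370.86 kN.
From C = T: a = T/(0.85 f'_c b) = 370860/(0.85 × 49.5 × 295) = 29.88 mm.
M_n = T(d − a/2) = 370.86 kN × (350 − 14.94) mm = 124.26 kN·m.

M_n ≈ 124 kN·m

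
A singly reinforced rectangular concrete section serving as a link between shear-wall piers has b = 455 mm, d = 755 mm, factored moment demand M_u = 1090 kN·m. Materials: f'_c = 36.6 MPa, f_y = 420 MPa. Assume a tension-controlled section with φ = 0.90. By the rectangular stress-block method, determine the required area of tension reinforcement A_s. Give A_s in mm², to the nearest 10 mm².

M_n = M_u/φ = 1090/0.90 = 1211.11 kN·m.
With M_n = 0.85 f'_c a b (d − a/2), solve the quadratic for a:
a = d − √(d² − 2M_n/(0.85 f'_c b)) = 755 − √(755² − 2 × 1211.11×10⁶/(0.85 × 36.6 × 455)) = 123.41 mm.
A_s = 0.85 f'_c a b / f_y = 0.85 × 36.6 × 123.41 × 455 / 420 = 4159.2 mm².

A_s ≈ 4160 mm²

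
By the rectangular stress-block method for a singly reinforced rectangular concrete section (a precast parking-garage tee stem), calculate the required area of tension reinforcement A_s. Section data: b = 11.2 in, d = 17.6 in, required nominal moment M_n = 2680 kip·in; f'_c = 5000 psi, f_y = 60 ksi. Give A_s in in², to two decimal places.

From M_n = 0.85 f'_c a b (d − a/2):
a = d − √(d² − 2M_n/(0.85 f'_c b)) = 17.6 − √(17.6² − 2 × 2680/(0.85 × 5 × 11.2)) = 3.559 in.
A_s = 0.85 f'_c a b / f_y = 0.85 × 5 × 3.559 × 11.2 / 60 = 2.823 in².

A_s ≈ 2.82 in²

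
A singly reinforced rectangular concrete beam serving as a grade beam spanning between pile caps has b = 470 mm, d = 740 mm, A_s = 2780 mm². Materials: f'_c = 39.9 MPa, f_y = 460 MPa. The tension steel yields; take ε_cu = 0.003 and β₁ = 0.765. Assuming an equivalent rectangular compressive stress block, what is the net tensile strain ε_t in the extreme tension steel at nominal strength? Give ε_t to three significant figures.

a = A_s f_y/(0.85 f'_c b) = 80.23 mm.
β₁ = 0.765, so c = a/β₁ = 80.23/0.765 = 104.88 mm.
From the linear strain diagram with ε_cu = 0.003: ε_t = 0.003 (d − c)/c = 0.003 × (740 − 104.88)/104.88 = 0.0182.
Since ε_t ≥ 0.005, the section is tension-controlled.

ε_t ≈ 0.0182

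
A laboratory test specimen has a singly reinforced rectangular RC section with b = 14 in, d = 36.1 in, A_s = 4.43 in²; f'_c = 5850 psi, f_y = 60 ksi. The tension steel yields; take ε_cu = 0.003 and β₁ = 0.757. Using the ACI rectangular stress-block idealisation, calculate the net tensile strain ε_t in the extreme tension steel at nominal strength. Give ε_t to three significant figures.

a = A_s f_y/(0.85 f'_c b) = 3.818 in.
β₁ = 0.757, so c = a/β₁ = 3.818/0.757 = 5.044 in.
From the linear strain diagram with ε_cu = 0.003: ε_t = 0.003 (d − c)/c = 0.003 × (36.1 − 5.044)/5.044 = 0.0185.
Since ε_t ≥ 0.005, the section is tension-controlled.

ε_t ≈ 0.0185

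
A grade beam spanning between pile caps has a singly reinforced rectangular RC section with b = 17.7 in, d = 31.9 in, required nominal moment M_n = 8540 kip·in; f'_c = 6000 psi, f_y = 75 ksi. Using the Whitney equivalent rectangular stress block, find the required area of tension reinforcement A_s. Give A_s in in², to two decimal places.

From M_n = 0.85 f'_c a b (d − a/2):
a = d − √(d² − 2M_n/(0.85 f'_c b)) = 31.9 − √(31.9² − 2 × 8540/(0.85 × 6 × 17.7)) = 3.118 in.
A_s = 0.85 f'_c a b / f_y = 0.85 × 6 × 3.118 × 17.7 / 75 = 3.753 in².

A_s ≈ 3.75 in²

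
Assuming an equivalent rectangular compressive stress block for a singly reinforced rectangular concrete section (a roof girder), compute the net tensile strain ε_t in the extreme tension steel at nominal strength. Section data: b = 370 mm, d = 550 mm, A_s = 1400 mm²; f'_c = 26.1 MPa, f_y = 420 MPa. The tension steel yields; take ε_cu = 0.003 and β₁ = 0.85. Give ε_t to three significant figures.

a = A_s f_y/(0.85 f'_c b) = 71.63 mm.
β₁ = 0.85, so c = a/β₁ = 71.63/0.85 = 84.27 mm.
From the linear strain diagram with ε_cu = 0.003: ε_t = 0.003 (d − c)/c = 0.003 × (550 − 84.27)/84.27 = 0.0166.
Since ε_t ≥ 0.005, the section is tension-controlled.

ε_t ≈ 0.0166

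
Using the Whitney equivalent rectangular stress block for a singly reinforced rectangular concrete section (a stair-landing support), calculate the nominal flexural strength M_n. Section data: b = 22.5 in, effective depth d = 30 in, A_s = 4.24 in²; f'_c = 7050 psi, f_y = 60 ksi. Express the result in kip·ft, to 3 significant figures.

T = A_s f_y = 4.24 × 60 = 254.4 kips.
a = T/(0.85 f'_c b) = 254.4/(0.85 × 7.05 × 22.5) = 1.887 in.
M_n = T(d − a/2) = 254.4 × (30 − 0.9435) = 7392.0 kip·in = 7392.0/12 = 616.00 kip·ft.

M_n ≈ 616 kip·ft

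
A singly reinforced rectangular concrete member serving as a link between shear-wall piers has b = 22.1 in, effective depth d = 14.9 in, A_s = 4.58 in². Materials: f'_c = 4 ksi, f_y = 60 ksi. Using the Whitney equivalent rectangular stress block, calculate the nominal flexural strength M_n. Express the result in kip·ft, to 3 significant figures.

T = A_s f_y = 4.58 × 60 = 274.8 kips.
a = T/(0.85 f'_c b) = 274.8/(0.85 × 4 × 22.1) = 3.657 in.
M_n = T(d − a/2) = 274.8 × (14.9 − 1.8285) = 3592.0 kip·in = 3592.0/12 = 299.33 kip·ft.

M_n ≈ 299 kip·ft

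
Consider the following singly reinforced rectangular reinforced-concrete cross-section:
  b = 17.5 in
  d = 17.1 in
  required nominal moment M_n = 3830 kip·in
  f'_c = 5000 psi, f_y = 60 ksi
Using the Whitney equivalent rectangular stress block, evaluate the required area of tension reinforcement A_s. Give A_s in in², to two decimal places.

A_s ≈ 4.14 in²

From M_n = 0.85 f'_c a b (d − a/2):
a = d − √(d² − 2M_n/(0.85 f'_c b)) = 17.1 − √(17.1² − 2 × 3830/(0.85 × 5 × 17.5)) = 3.337 in.
A_s = 0.85 f'_c a b / f_y = 0.85 × 5 × 3.337 × 17.5 / 60 = 4.136 in².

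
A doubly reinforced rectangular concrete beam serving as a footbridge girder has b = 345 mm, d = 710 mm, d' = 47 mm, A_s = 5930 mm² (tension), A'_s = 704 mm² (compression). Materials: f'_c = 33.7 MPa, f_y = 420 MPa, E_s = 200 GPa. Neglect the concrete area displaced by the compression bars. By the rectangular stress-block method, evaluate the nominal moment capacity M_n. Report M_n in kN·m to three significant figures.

Assume both tension and compression steel yield.
Net tension couple steel: A_s − A'_s = 5226 mm².
a = (A_s − A'_s) f_y / (0.85 f'_c b) = 2194920/(0.85 × 33.7 × 345) = 222.10 mm.
c = a/β₁ = 222.10/0.809 = 274.54 mm; ε'_s = 0.003(c − d')/c = 0.0025 ≥ f_y/E_s = 0.0021, so compression steel does yield.
M_n = (A_s − A'_s) f_y (d − a/2) + A'_s f_y (d − d') = [2194920 × (710 − 111.05) + 295680 × (710 − 47)] × 10⁻⁶ = 1314.65 + 196.04 = 1510.69 kN·m.

M_n ≈ 1510 kN·m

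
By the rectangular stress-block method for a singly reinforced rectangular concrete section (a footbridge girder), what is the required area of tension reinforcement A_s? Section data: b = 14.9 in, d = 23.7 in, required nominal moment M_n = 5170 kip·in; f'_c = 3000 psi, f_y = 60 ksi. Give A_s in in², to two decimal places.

From M_n = 0.85 f'_c a b (d − a/2):
a = d − √(d² − 2M_n/(0.85 f'_c b)) = 23.7 − √(23.7² − 2 × 5170/(0.85 × 3 × 14.9)) = 6.684 in.
A_s = 0.85 f'_c a b / f_y = 0.85 × 3 × 6.684 × 14.9 / 60 = 4.233 in².

A_s ≈ 4.23 in²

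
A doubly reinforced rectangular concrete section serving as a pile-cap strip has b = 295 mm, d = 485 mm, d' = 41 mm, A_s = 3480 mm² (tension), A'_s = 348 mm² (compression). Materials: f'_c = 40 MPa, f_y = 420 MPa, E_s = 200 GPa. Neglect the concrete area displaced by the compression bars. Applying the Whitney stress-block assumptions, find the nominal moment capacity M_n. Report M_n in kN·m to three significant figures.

Assume both tension and compression steel yield.
Net tension couple steel: A_s − A'_s = 3132 mm².
a = (A_s − A'_s) f_y / (0.85 f'_c b) = 1315440/(0.85 × 40 × 295) = 131.15 mm.
c = a/β₁ = 131.15/0.764 = 171.66 mm; ε'_s = 0.003(c − d')/c = 0.0023 ≥ f_y/E_s = 0.0021, so compression steel does yield.
M_n = (A_s − A'_s) f_y (d − a/2) + A'_s f_y (d − d') = [1315440 × (485 − 65.575) + 146160 × (485 − 41)] × 10⁻⁶ = 551.73 + 64.90 = 616.63 kN·m.

M_n ≈ 617 kN·m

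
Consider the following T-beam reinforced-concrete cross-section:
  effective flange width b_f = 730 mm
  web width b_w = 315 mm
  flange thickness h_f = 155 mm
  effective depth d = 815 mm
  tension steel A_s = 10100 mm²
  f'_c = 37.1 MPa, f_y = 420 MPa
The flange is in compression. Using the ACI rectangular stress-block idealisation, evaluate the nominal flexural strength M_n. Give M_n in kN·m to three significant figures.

Tension: T = A_s f_y = 10100 × 420 = 4242000 N.
Try a within the flange: a = T/(0.85 f'_c b_f) = 4242000/(0.85 × 37.1 × 730) = 184.27 mm.
a = 184.27 > h_f = 155 mm: the block extends into the web. Split into flange-overhang and web parts.
C_f = 0.85 f'_c (b_f − b_w) h_f = 0.85 × 37.1 × (730 − 315) × 155 = 2028489 N.
Remaining web compression depth: a_w = (T − C_f)/(0.85 f'_c b_w) = (4242000 − 2028489)/(0.85 × 37.1 × 315) = 222.83 mm.
M_n = C_f(d − h_f/2) + (T − C_f)(d − a_w/2) = 2028489 × (815 − 77.5) + 2213511 × (815 − 111.415) = 1496.01 + 1557.39 = 3053.40 × 10⁶ N·mm.
M_n = 3053.40 kN·m.

M_n ≈ 3050 kN·m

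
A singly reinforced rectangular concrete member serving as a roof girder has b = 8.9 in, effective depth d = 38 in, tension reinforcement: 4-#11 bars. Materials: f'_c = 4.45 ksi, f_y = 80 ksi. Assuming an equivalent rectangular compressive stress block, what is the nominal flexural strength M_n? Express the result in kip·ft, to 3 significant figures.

A_s = 4 × 1.56 = 6.24 in².
T = A_s f_y = 6.24 × 80 = 499.2 kips.
a = T/(0.85 f'_c b) = 499.2/(0.85 × 4.45 × 8.9) = 14.829 in.
M_n = T(d − a/2) = 499.2 × (38 − 7.4145) = 15268.3 kip·in = 15268.3/12 = 1272.36 kip·ft.

M_n ≈ 1270 kip·ft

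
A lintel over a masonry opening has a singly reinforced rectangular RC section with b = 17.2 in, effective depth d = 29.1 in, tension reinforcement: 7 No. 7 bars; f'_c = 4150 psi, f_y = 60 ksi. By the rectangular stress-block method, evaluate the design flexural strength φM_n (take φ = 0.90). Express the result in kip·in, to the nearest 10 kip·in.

A_s = 7 × 0.6 = 4.2 in².
T = A_s f_y = 4.2 × 60 = 252 kips.
a = T/(0.85 f'_c b) = 252/(0.85 × 4.15 × 17.2) = 4.153 in.
M_n = T(d − a/2) = 252 × (29.1 − 2.0765) = 6809.9 kip·in.
φM_n = 0.90 × 6809.9 = 6128.9 kip·in.

φM_n ≈ 6130 kip·in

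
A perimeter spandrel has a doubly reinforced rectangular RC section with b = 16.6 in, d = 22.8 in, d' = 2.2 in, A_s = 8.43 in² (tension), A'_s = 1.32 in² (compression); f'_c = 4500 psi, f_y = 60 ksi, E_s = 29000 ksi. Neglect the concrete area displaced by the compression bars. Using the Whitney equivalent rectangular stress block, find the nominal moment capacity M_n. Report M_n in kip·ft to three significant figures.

Assume both steels yield.
a = (A_s − A'_s) f_y/(0.85 f'_c b) = (8.43 − 1.32) × 60/(0.85 × 4.5 × 16.6) = 6.719 in.
c = a/β₁ = 6.719/0.825 = 8.144 in; ε'_s = 0.003(c − d')/c = 0.0022 ≥ ε_y = 0.0021, so the compression steel yields.
M_n = (A_s − A'_s) f_y (d − a/2) + A'_s f_y (d − d') = 426.6 × (22.8 − 3.3595) + 79.2 × (22.8 − 2.2) = 8293.3 + 1631.5 = 9924.8 kip·in = 9924.8/12 = 827.07 kip·ft.

M_n ≈ 827 kip·ft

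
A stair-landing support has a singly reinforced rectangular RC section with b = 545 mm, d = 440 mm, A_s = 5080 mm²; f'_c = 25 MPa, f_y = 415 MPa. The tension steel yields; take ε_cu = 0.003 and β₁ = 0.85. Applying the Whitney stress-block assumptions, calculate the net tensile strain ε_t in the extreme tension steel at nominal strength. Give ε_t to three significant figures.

a = A_s f_y/(0.85 f'_c b) = 182.04 mm.
β₁ = 0.85, so c = a/β₁ = 182.04/0.85 = 214.16 mm.
From the linear strain diagram with ε_cu = 0.003: ε_t = 0.003 (d − c)/c = 0.003 × (440 − 214.16)/214.16 = 0.00316.
ε_t < 0.004 — the section is over-reinforced for flexure under ACI limits.

ε_t ≈ 0.00316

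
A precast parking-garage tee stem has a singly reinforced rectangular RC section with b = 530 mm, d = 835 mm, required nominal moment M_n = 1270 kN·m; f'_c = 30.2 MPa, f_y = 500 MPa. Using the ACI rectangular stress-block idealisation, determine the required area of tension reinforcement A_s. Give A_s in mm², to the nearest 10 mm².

With M_n = 0.85 f'_c a b (d − a/2), solve the quadratic for a:
a = d − √(d² − 2M_n/(0.85 f'_c b)) = 835 − √(835² − 2 × 1270×10⁶/(0.85 × 30.2 × 530)) = 120.49 mm.
A_s = 0.85 f'_c a b / f_y = 0.85 × 30.2 × 120.49 × 530 / 500 = 3278.6 mm².

A_s ≈ 3280 mm²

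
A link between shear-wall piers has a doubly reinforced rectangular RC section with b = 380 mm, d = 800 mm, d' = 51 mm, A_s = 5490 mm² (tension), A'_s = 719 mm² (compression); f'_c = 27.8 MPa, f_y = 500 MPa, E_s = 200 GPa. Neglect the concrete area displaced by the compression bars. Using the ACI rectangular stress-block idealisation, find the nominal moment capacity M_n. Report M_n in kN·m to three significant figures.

Assume both tension and compression steel yield.
Net tension couple steel: A_s − A'_s = 4771 mm².
a = (A_s − A'_s) f_y / (0.85 f'_c b) = 2385500/(0.85 × 27.8 × 380) = 265.66 mm.
c = a/β₁ = 265.66/0.85 = 312.54 mm; ε'_s = 0.003(c − d')/c = 0.0025 ≥ f_y/E_s = 0.0025, so compression steel does yield.
M_n = (A_s − A'_s) f_y (d − a/2) + A'_s f_y (d − d') = [2385500 × (800 − 132.83) + 359500 × (800 − 51)] × 10⁻⁶ = 1591.53 + 269.27 = 1860.80 kN·m.

M_n ≈ 1860 kN·m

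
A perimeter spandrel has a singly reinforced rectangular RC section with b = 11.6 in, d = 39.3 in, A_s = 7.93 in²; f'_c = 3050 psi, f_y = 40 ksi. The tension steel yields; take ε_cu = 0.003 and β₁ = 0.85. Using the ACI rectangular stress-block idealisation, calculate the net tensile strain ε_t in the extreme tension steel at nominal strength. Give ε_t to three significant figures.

ε_t ≈ 0.00650

a = A_s f_y/(0.85 f'_c b) = 10.548 in.
β₁ = 0.85, so c = a/β₁ = 10.548/0.85 = 12.409 in.
From the linear strain diagram with ε_cu = 0.003: ε_t = 0.003 (d − c)/c = 0.003 × (39.3 − 12.409)/12.409 = 0.00650.
Since ε_t ≥ 0.005, the section is tension-controlled.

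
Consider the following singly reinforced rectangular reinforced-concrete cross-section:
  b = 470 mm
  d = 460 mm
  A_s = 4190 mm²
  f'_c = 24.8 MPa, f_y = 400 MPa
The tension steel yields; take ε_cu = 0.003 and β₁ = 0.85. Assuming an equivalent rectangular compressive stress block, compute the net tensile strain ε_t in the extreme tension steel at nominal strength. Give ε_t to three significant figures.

a = A_s f_y/(0.85 f'_c b) = 169.16 mm.
β₁ = 0.85, so c = a/β₁ = 169.16/0.85 = 199.01 mm.
From the linear strain diagram with ε_cu = 0.003: ε_t = 0.003 (d − c)/c = 0.003 × (460 − 199.01)/199.01 = 0.00393.
ε_t < 0.004 — the section is over-reinforced for flexure under ACI limits.

ε_t ≈ 0.00393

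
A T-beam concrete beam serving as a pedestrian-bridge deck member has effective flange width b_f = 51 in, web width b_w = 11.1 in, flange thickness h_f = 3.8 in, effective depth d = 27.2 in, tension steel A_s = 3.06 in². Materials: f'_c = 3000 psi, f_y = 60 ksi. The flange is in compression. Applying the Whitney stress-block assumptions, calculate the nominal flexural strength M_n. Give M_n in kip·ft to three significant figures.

Tension: T = A_s f_y = 3.06 × 60 = 183.6 kips.
Try a within the flange: a = T/(0.85 f'_c b_f) = 183.6/(0.85 × 3 × 51) = 1.412 in.
Since a = 1.412 ≤ h_f = 3.8 in, the stress block lies entirely in the flange; analyse as a rectangular beam of width b_f.
M_n = T(d − a/2) = 183.6 × (27.2 − 0.706) = 4864.3 kip·in.
M_n = 4864.3/12 = 405.36 kip·ft.

M_n ≈ 405 kip·ft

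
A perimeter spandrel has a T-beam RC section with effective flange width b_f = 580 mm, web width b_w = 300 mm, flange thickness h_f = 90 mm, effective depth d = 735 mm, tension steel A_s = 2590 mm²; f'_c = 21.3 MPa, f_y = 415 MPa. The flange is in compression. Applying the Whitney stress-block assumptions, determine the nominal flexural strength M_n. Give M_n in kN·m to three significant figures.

Tension: T = A_s f_y = 2590 × 415 = 1074850 N.
Try a within the flange: a = T/(0.85 f'_c b_f) = 1074850/(0.85 × 21.3 × 580) = 102.36 mm.
a = 102.36 > h_f = 90 mm: the block extends into the web. Split into flange-overhang and web parts.
C_f = 0.85 f'_c (b_f − b_w) h_f = 0.85 × 21.3 × (580 − 300) × 90 = 456246 N.
Remaining web compression depth: a_w = (T − C_f)/(0.85 f'_c b_w) = (1074850 − 456246)/(0.85 × 21.3 × 300) = 113.89 mm.
M_n = C_f(d − h_f/2) + (T − C_f)(d − a_w/2) = 456246 × (735 − 45) + 618604 × (735 − 56.945) = 314.81 + 419.45 = 734.26 × 10⁶ N·mm.
M_n = 734.26 kN·m.

M_n ≈ 734 kN·m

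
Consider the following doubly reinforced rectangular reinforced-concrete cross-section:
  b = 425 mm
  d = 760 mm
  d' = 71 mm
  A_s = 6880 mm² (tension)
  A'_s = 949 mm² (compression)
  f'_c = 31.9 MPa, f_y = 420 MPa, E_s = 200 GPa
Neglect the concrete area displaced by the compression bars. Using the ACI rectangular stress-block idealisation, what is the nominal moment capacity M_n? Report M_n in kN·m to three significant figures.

M_n ≈ 1900 kN·m

Assume both tension and compression steel yield.
Net tension couple steel: A_s − A'_s = 5931 mm².
a = (A_s − A'_s) f_y / (0.85 f'_c b) = 2491020/(0.85 × 31.9 × 425) = 216.16 mm.
c = a/β₁ = 216.16/0.822 = 262.97 mm; ε'_s = 0.003(c − d')/c = 0.0022 ≥ f_y/E_s = 0.0021, so compression steel does yield.
M_n = (A_s − A'_s) f_y (d − a/2) + A'_s f_y (d − d') = [2491020 × (760 − 108.08) + 398580 × (760 − 71)] × 10⁻⁶ = 1623.95 + 274.62 = 1898.57 kN·m.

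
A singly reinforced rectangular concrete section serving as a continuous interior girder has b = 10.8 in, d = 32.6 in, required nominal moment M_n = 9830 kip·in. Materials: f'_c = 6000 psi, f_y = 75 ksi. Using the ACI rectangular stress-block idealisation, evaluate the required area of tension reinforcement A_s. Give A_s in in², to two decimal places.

From M_n = 0.85 f'_c a b (d − a/2):
a = d − √(d² − 2M_n/(0.85 f'_c b)) = 32.6 − √(32.6² − 2 × 9830/(0.85 × 6 × 10.8)) = 6.033 in.
A_s = 0.85 f'_c a b / f_y = 0.85 × 6 × 6.033 × 10.8 / 75 = 4.431 in².

A_s ≈ 4.43 in²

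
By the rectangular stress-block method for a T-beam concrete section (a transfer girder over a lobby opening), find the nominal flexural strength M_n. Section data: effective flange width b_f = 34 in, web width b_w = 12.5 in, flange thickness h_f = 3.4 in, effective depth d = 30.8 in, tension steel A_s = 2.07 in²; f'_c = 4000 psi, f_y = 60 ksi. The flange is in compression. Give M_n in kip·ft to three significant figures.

M_n ≈ 313 kip·ft

Tension: T = A_s f_y = 2.07 × 60 = 124.2 kips.
Try a within the flange: a = T/(0.85 f'_c b_f) = 124.2/(0.85 × 4 × 34) = 1.074 in.
Since a = 1.074 ≤ h_f = 3.4 in, the stress block lies entirely in the flange; analyse as a rectangular beam of width b_f.
M_n = T(d − a/2) = 124.2 × (30.8 − 0.537) = 3758.7 kip·in.
M_n = 3758.7/12 = 313.23 kip·ft.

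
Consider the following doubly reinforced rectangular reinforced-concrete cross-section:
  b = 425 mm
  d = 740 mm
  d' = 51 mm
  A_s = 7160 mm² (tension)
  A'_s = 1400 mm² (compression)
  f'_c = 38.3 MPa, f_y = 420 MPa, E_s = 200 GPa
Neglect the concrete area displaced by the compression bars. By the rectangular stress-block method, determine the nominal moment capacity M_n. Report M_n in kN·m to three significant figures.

M_n ≈ 1980 kN·m

Assume both tension and compression steel yield.
Net tension couple steel: A_s − A'_s = 5760 mm².
a = (A_s − A'_s) f_y / (0.85 f'_c b) = 2419200/(0.85 × 38.3 × 425) = 174.85 mm.
c = a/β₁ = 174.85/0.776 = 225.32 mm; ε'_s = 0.003(c − d')/c = 0.0023 ≥ f_y/E_s = 0.0021, so compression steel does yield.
M_n = (A_s − A'_s) f_y (d − a/2) + A'_s f_y (d − d') = [2419200 × (740 − 87.425) + 588000 × (740 − 51)] × 10⁻⁶ = 1578.71 + 405.13 = 1983.84 kN·m.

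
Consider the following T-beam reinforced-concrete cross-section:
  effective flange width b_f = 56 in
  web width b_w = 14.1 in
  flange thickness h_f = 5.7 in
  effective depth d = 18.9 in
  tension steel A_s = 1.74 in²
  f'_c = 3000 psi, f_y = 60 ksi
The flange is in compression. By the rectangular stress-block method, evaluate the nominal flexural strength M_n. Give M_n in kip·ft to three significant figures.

Tension: T = A_s f_y = 1.74 × 60 = 104.4 kips.
Try a within the flange: a = T/(0.85 f'_c b_f) = 104.4/(0.85 × 3 × 56) = 0.731 in.
Since a = 0.731 ≤ h_f = 5.7 in, the stress block lies entirely in the flange; analyse as a rectangular beam of width b_f.
M_n = T(d − a/2) = 104.4 × (18.9 − 0.3655) = 1935.0 kip·in.
M_n = 1935.0/12 = 161.25 kip·ft.

M_n ≈ 161 kip·ft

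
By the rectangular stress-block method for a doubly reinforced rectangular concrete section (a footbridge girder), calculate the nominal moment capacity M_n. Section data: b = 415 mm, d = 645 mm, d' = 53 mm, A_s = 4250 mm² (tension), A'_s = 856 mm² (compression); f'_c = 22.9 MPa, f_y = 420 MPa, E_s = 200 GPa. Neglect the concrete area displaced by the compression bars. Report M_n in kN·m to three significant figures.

M_n ≈ 1010 kN·m

Assume both tension and compression steel yield.
Net tension couple steel: A_s − A'_s = 3394 mm².
a = (A_s − A'_s) f_y / (0.85 f'_c b) = 1425480/(0.85 × 22.9 × 415) = 176.47 mm.
c = a/β₁ = 176.47/0.85 = 207.61 mm; ε'_s = 0.003(c − d')/c = 0.0022 ≥ f_y/E_s = 0.0021, so compression steel does yield.
M_n = (A_s − A'_s) f_y (d − a/2) + A'_s f_y (d − d') = [1425480 × (645 − 88.235) + 359520 × (645 − 53)] × 10⁻⁶ = 793.66 + 212.84 = 1006.50 kN·m.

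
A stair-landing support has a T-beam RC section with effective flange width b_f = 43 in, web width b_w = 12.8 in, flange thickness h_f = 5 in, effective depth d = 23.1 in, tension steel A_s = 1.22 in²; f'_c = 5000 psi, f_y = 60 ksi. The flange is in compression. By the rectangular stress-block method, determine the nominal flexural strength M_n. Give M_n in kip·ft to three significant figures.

Tension: T = A_s f_y = 1.22 × 60 = 73.2 kips.
Try a within the flange: a = T/(0.85 f'_c b_f) = 73.2/(0.85 × 5 × 43) = 0.401 in.
Since a = 0.401 ≤ h_f = 5 in, the stress block lies entirely in the flange; analyse as a rectangular beam of width b_f.
M_n = T(d − a/2) = 73.2 × (23.1 − 0.2005) = 1676.2 kip·in.
M_n = 1676.2/12 = 139.68 kip·ft.

M_n ≈ 140 kip·ft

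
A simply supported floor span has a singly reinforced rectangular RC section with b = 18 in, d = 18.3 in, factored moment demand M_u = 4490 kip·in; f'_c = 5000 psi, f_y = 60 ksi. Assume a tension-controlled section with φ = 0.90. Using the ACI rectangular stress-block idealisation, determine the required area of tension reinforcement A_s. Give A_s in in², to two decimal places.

A_s ≈ 5.10 in²

M_n = M_u/φ = 4490/0.90 = 4988.89 kip·in.
From M_n = 0.85 f'_c a b (d − a/2):
a = d − √(d² − 2M_n/(0.85 f'_c b)) = 18.3 − √(18.3² − 2 × 4988.89/(0.85 × 5 × 18)) = 4.001 in.
A_s = 0.85 f'_c a b / f_y = 0.85 × 5 × 4.001 × 18 / 60 = 5.101 in².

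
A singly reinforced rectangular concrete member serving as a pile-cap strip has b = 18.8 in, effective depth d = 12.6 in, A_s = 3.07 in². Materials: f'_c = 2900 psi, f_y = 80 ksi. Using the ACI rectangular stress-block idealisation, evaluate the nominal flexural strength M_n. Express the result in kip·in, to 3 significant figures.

T = A_s f_y = 3.07 × 80 = 245.6 kips.
a = T/(0.85 f'_c b) = 245.6/(0.85 × 2.9 × 18.8) = 5.300 in.
M_n = T(d − a/2) = 245.6 × (12.6 − 2.65) = 2443.7 kip·in.

M_n ≈ 2440 kip·in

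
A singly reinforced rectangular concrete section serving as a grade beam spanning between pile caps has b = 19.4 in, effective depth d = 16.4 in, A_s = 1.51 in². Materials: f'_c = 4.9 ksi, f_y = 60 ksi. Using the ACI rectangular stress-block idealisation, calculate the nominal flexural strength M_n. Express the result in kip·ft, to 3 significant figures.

T = A_s f_y = 1.51 × 60 = 90.6 kips.
a = T/(0.85 f'_c b) = 90.6/(0.85 × 4.9 × 19.4) = 1.121 in.
M_n = T(d − a/2) = 90.6 × (16.4 − 0.5605) = 1435.1 kip·in = 1435.1/12 = 119.59 kip·ft.

M_n ≈ 120 kip·ft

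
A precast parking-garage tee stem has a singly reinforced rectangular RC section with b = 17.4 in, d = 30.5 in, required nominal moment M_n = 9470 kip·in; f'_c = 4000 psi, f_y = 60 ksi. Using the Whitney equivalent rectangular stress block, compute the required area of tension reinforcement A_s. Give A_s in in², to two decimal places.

A_s ≈ 5.72 in²

From M_n = 0.85 f'_c a b (d − a/2):
a = d − √(d² − 2M_n/(0.85 f'_c b)) = 30.5 − √(30.5² − 2 × 9470/(0.85 × 4 × 17.4)) = 5.800 in.
A_s = 0.85 f'_c a b / f_y = 0.85 × 4 × 5.800 × 17.4 / 60 = 5.719 in².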